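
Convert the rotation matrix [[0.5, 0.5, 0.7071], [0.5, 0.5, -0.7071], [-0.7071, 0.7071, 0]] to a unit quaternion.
0.7071 + 0.5i + 0.5j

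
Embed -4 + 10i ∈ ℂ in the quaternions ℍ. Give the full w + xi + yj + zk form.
-4 + 10i + 0j + 0k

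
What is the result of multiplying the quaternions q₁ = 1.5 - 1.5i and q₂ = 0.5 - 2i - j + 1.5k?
-2.25 - 3.75i + 0.75j + 3.75k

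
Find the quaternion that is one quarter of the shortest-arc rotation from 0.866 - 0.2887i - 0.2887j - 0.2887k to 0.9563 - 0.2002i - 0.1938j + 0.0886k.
0.9032 - 0.2706i - 0.269j - 0.1965k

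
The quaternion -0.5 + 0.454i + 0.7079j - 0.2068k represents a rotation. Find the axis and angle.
axis = (0.5242, 0.8174, -0.2388), θ = 4π/3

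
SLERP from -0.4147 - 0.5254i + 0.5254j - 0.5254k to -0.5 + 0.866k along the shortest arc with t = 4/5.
0.3376 - 0.1416i + 0.1416j - 0.9198k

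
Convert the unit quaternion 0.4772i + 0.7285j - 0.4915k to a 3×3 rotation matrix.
[[-0.5446, 0.6953, -0.4691], [0.6953, 0.0614, -0.7161], [-0.4691, -0.7161, -0.5169]]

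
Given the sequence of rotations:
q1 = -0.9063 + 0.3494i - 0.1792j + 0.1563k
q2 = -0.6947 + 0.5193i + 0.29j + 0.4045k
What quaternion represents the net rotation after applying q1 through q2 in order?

q2 · q1 = 0.4369 - 0.5956i - 0.0782j - 0.6696k
0.4369 - 0.5956i - 0.0782j - 0.6696k


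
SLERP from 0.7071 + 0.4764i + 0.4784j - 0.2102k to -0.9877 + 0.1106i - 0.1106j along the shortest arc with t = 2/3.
0.9593 + 0.0965i + 0.254j - 0.0772k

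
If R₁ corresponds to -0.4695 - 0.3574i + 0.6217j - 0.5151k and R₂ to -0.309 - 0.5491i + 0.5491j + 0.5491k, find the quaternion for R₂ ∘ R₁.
-0.1097 - 0.256i - 0.929j - 0.2438k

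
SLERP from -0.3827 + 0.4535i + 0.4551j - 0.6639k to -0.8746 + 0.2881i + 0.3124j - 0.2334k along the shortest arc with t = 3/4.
-0.7842 + 0.3469i + 0.3662j - 0.3612k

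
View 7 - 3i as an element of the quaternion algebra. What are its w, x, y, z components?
7 - 3i + 0j + 0k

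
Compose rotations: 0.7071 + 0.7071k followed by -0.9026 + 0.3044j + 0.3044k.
-0.8535 + 0.2152i + 0.2152j - 0.423k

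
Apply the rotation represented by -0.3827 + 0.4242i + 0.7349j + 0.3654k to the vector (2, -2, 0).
(-2.501, -0.059, 1.32)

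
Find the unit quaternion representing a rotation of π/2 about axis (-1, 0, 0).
0.7071 - 0.7071i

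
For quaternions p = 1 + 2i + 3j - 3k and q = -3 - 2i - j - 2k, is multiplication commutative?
No: pq = -2 - 17i + 11k ≠ -2 + i - 20j + 3k = qp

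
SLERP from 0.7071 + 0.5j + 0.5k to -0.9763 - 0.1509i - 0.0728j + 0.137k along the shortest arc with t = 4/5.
0.9767 + 0.1263i + 0.1736j - 0.002k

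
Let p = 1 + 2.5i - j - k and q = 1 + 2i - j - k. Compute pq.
-6 + 4.5i - 1.5j - 2.5k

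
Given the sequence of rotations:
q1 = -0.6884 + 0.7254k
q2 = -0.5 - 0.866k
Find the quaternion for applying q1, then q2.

q2 · q1 = 0.9724 + 0.2335k
0.9724 + 0.2335k


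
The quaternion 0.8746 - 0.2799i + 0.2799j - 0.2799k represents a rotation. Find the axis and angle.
axis = (-√3/3, √3/3, -√3/3), θ = 58°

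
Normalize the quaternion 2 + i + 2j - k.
0.6325 + 0.3162i + 0.6325j - 0.3162k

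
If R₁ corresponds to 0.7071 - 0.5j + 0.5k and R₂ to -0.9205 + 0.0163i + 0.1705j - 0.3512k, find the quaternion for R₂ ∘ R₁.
-0.39 - 0.0788i + 0.5727j - 0.7167k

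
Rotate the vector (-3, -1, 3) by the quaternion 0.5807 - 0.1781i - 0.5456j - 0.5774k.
(-1.362, 3.67, -1.918)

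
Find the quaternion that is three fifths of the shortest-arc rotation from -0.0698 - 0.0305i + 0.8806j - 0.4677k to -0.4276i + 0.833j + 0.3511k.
-0.0318 - 0.2975i + 0.954j + 0.0197k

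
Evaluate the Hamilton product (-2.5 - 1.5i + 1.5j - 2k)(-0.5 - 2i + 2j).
-4.75 + 9.75i - 1.75j + k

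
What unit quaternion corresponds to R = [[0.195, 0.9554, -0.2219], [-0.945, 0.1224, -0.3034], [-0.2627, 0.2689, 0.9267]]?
0.749 + 0.191i + 0.0136j - 0.6343k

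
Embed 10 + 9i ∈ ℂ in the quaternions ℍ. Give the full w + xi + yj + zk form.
10 + 9i + 0j + 0k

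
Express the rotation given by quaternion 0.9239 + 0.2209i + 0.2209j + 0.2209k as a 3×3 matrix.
[[0.8048, -0.3106, 0.5058], [0.5058, 0.8048, -0.3106], [-0.3106, 0.5058, 0.8048]]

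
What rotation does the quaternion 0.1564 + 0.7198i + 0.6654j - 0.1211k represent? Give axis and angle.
axis = (0.7288, 0.6737, -0.1226), θ = 162°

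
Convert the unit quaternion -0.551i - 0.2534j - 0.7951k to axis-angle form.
axis = (-0.551, -0.2534, -0.7951), θ = π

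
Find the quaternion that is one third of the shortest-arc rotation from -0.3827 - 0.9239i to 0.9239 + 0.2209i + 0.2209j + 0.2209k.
-0.6369 - 0.7614i - 0.0853j - 0.0853k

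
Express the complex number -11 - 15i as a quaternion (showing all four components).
-11 - 15i + 0j + 0k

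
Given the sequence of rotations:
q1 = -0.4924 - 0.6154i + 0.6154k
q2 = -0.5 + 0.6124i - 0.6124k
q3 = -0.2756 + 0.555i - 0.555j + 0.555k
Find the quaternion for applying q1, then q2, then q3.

q2 · q1 = 0.9999 + 0.0062i - 0.0062k
q3 · q2 · q1 = -0.2756 + 0.5567i - 0.5481j + 0.5601k
-0.2756 + 0.5567i - 0.5481j + 0.5601k


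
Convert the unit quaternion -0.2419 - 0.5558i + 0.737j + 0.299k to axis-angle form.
axis = (-0.5728, 0.7596, 0.3082), θ = 208°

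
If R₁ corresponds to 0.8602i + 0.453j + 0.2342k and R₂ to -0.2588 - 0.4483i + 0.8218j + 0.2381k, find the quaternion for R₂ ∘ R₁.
-0.0424 - 0.138i + 0.1926j - 0.9706k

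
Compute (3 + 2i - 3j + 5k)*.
3 - 2i + 3j - 5k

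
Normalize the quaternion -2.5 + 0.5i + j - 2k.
-0.7372 + 0.1474i + 0.2949j - 0.5898k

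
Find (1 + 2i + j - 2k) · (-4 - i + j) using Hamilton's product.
-3 - 7i - j + 11k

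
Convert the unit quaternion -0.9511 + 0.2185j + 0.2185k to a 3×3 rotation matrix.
[[0.809, 0.4156, -0.4156], [-0.4156, 0.9045, 0.0955], [0.4156, 0.0955, 0.9045]]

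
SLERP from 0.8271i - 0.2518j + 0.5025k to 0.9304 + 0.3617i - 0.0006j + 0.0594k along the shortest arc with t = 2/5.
0.4673 + 0.7731i - 0.1803j + 0.3891k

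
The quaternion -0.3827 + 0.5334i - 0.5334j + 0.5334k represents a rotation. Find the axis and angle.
axis = (√3/3, -√3/3, √3/3), θ = 5π/4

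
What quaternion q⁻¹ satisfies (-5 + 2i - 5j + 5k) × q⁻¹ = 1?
-0.0633 - 0.0253i + 0.0633j - 0.0633k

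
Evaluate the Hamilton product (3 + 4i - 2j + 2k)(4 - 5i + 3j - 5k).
48 + 5i + 11j - 5k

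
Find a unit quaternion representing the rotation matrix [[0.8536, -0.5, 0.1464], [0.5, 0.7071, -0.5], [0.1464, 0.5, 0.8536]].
0.9239 + 0.2706i + 0.2706k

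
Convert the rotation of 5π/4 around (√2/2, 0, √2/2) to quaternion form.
-0.3827 + 0.6533i + 0.6533k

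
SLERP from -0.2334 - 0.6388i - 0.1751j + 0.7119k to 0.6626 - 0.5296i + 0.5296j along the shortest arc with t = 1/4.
0.0307 - 0.7668i + 0.0348j + 0.6402k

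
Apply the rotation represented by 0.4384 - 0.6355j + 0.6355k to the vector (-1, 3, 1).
(-1.613, -0.788, -2.788)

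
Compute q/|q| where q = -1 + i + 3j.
-0.3015 + 0.3015i + 0.9045j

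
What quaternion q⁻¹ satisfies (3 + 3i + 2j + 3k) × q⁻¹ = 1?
0.0968 - 0.0968i - 0.0645j - 0.0968k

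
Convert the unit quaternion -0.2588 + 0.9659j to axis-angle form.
axis = (0, 1, 0), θ = 7π/6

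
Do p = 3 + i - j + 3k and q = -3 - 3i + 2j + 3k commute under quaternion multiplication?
No: pq = -13 - 21i - 3j - k ≠ -13 - 3i + 21j + k = qp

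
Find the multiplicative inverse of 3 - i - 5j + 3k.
0.0682 + 0.0227i + 0.1136j - 0.0682k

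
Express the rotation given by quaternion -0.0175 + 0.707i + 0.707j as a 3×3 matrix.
[[0.0003, 0.9997, -0.0247], [0.9997, 0.0003, 0.0247], [0.0247, -0.0247, -0.9994]]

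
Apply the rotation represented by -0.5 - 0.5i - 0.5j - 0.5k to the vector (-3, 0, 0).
(0, -3, 0)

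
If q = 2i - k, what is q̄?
-2i + k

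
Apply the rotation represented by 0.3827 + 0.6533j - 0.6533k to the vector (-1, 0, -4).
(-1.293, 3.914, -0.086)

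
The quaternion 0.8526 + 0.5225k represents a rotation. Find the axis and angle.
axis = (0, 0, 1), θ = 63°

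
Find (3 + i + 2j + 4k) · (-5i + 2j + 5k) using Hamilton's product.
-19 - 13i - 19j + 27k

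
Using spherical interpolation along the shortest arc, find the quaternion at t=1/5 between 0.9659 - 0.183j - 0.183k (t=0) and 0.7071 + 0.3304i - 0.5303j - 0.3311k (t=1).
0.9375 + 0.0697i - 0.2612j - 0.2192k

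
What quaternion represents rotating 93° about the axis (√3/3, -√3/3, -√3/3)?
0.6884 + 0.4188i - 0.4188j - 0.4188k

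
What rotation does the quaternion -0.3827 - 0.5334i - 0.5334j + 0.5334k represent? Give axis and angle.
axis = (-√3/3, -√3/3, √3/3), θ = 5π/4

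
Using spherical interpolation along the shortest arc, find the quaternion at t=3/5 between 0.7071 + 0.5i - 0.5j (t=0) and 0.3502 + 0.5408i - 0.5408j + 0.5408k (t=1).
0.5215 + 0.5533i - 0.5533j + 0.3404k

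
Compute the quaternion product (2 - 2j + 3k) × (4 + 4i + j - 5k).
25 + 15i + 6j + 10k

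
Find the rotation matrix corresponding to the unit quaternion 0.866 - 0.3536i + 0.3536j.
[[0.7499, -0.2501, 0.6124], [-0.2501, 0.7499, 0.6124], [-0.6124, -0.6124, 0.4999]]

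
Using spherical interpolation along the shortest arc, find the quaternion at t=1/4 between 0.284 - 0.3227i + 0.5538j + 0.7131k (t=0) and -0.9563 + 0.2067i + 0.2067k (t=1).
0.5778 - 0.3537i + 0.4848j + 0.5531k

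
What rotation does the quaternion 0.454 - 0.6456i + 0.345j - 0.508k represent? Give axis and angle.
axis = (-0.7246, 0.3872, -0.5701), θ = 126°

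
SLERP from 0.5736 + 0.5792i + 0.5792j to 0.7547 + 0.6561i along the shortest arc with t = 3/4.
0.735 + 0.6604i + 0.1539j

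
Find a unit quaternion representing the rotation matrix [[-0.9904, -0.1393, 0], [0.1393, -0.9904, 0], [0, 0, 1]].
0.0698 + 0.9976k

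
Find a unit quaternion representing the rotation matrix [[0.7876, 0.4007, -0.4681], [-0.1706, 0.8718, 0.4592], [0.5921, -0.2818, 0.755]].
0.9239 - 0.2005i - 0.2869j - 0.1546k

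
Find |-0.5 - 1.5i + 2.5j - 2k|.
3.571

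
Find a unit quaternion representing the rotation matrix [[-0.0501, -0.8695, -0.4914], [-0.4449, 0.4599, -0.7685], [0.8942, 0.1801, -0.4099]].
-0.5 - 0.4743i + 0.6928j - 0.2123k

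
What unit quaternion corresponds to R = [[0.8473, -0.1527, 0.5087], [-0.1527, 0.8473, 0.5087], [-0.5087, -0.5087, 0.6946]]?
0.9205 - 0.2763i + 0.2763j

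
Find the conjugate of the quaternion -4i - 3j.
4i + 3j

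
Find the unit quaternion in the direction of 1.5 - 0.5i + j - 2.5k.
0.4804 - 0.1601i + 0.3203j - 0.8006k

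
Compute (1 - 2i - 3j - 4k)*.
1 + 2i + 3j + 4k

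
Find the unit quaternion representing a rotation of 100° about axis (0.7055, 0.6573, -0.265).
0.6428 + 0.5404i + 0.5035j - 0.203k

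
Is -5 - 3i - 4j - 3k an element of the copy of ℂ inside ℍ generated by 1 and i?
No. The quaternion -5 - 3i - 4j - 3k has j-coefficient y = -4 and k-coefficient z = -3, not both zero, so it does not lie in the complex subalgebra spanned by 1 and i.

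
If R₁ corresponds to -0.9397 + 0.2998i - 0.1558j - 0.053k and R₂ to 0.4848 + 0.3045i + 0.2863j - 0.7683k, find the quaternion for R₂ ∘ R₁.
-0.543 - 0.2757i - 0.5588j + 0.563k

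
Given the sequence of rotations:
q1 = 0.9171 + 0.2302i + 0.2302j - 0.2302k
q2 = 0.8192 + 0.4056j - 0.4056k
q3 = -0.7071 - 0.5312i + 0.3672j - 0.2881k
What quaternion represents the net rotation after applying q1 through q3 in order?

q2 · q1 = 0.5646 + 0.1886i + 0.4672j - 0.6539k
q3 · q2 · q1 = -0.659 - 0.5388i - 0.5247j - 0.0177k
-0.659 - 0.5388i - 0.5247j - 0.0177k


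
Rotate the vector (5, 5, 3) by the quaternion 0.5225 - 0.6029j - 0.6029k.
(-1.01, 0.396, 7.604)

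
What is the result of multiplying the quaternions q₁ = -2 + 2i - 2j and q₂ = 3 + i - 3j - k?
-14 + 6i + 2j - 2k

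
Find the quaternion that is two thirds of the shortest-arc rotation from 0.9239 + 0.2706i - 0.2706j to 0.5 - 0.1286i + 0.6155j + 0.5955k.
0.8002 + 0.0164i + 0.3696j + 0.472k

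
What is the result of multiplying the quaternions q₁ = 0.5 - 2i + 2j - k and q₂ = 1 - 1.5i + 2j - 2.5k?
-9 - 5.75i - 0.5j - 3.25k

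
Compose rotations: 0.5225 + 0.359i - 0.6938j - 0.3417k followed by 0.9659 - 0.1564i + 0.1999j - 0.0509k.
0.6821 + 0.1614i - 0.6374j - 0.3199k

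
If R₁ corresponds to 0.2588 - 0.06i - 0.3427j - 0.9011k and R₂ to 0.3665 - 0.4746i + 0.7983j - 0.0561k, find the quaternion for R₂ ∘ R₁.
0.2894 - 0.8834i - 0.3433j - 0.1342k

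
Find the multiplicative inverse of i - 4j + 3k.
-0.0385i + 0.1538j - 0.1154k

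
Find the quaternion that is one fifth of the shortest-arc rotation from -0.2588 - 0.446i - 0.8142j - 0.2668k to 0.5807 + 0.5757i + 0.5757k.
-0.3559 - 0.5138i - 0.6919j - 0.3615k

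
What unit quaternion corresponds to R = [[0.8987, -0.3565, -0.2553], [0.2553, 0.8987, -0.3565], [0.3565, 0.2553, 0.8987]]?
0.9613 + 0.1591i - 0.1591j + 0.1591k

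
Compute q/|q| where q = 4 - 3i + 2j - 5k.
0.5443 - 0.4082i + 0.2722j - 0.6804k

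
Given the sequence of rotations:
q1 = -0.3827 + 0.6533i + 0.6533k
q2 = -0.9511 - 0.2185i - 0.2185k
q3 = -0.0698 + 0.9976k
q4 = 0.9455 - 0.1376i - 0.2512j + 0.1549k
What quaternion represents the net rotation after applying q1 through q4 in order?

q2 · q1 = 0.6495 - 0.5377i - 0.5377k
q3 · q2 · q1 = 0.4911 + 0.0375i - 0.5364j + 0.6855k
q4 · q3 · q2 · q1 = 0.2286 - 0.1212i - 0.5304j + 0.8074k
0.2286 - 0.1212i - 0.5304j + 0.8074k


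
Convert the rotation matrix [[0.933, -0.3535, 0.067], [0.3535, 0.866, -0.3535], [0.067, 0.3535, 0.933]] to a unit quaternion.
0.9659 + 0.183i + 0.183k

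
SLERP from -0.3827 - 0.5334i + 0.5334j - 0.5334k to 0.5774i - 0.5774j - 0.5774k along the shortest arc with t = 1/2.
-0.2366 - 0.6868i + 0.6868j + 0.0272k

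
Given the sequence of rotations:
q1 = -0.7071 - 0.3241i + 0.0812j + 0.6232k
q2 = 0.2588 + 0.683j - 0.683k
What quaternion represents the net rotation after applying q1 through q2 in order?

q2 · q1 = 0.1872 + 0.3972i - 0.2406j + 0.8656k
0.1872 + 0.3972i - 0.2406j + 0.8656k


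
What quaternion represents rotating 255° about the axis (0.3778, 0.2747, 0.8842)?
-0.6088 + 0.2997i + 0.2179j + 0.7015k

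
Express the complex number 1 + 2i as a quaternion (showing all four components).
1 + 2i + 0j + 0k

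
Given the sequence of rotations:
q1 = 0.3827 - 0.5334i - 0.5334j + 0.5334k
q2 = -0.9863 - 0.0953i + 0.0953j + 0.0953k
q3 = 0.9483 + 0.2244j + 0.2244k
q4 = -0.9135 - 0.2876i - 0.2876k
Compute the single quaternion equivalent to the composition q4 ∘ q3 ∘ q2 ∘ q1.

q2 · q1 = -0.4283 + 0.5913i + 0.5626j - 0.388k
q3 · q2 · q1 = -0.4453 + 0.3474i + 0.5701j - 0.5967k
q4 · q3 · q2 · q1 = 0.3351 - 0.0253i - 0.7923j + 0.5092k
0.3351 - 0.0253i - 0.7923j + 0.5092k


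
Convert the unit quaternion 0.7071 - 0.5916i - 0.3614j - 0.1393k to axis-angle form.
axis = (-0.8366, -0.5111, -0.197), θ = π/2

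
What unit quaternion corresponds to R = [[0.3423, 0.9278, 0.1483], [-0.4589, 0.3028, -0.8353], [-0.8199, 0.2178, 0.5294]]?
0.7373 + 0.3571i + 0.3283j - 0.4702k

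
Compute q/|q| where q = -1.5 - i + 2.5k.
-0.4867 - 0.3244i + 0.8111k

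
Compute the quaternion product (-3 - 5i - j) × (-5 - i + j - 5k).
11 + 33i - 23j + 9k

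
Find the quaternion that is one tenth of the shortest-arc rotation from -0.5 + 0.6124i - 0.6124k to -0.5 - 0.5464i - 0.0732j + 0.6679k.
-0.4068 + 0.6385i + 0.0089j - 0.6532k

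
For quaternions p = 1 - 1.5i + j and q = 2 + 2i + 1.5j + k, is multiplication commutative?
No: pq = 3.5 + 5j - 3.25k ≠ 3.5 - 2i + 2j + 5.25k = qp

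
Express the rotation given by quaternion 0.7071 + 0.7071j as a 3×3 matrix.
[[0, 0, 1], [0, 1, 0], [-1, 0, 0]]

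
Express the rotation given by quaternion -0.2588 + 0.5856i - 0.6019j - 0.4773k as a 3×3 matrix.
[[-0.1802, -0.952, -0.2475], [-0.4579, -0.1415, 0.8777], [-0.8706, 0.2715, -0.4104]]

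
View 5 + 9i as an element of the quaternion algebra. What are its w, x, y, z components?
5 + 9i + 0j + 0k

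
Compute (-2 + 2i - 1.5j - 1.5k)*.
-2 - 2i + 1.5j + 1.5k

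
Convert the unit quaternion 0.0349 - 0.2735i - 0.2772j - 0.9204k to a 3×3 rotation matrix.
[[-0.848, 0.2159, 0.4841], [0.0874, -0.8439, 0.5294], [0.5228, 0.4912, 0.6967]]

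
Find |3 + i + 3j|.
√19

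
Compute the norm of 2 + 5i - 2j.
√33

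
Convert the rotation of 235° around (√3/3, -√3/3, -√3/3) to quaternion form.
-0.4617 + 0.5121i - 0.5121j - 0.5121k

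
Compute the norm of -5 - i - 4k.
√42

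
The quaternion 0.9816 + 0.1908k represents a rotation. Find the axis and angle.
axis = (0, 0, 1), θ = 22°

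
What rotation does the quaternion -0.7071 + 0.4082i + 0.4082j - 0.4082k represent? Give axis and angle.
axis = (√3/3, √3/3, -√3/3), θ = 3π/2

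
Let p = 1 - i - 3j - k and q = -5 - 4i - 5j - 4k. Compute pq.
-28 + 8i + 10j - 6k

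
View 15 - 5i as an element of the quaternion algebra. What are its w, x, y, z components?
15 - 5i + 0j + 0k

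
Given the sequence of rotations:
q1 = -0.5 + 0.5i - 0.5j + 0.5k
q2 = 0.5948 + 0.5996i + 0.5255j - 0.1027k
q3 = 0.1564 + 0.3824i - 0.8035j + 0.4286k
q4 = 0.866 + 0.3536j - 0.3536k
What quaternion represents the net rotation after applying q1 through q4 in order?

q2 · q1 = -0.2831 + 0.209i - 0.9113j - 0.2138k
q3 · q2 · q1 = -0.7648 + 0.4868i + 0.2563j - 0.3353k
q4 · q3 · q2 · q1 = -0.8715 + 0.3936i - 0.2206j - 0.1921k
-0.8715 + 0.3936i - 0.2206j - 0.1921k


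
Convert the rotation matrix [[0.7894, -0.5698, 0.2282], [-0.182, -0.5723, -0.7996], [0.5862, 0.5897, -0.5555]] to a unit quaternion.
0.4067 + 0.854i - 0.2201j + 0.2384k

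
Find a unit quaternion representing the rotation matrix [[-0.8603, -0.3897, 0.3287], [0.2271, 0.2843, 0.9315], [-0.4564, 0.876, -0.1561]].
0.2588 - 0.0536i + 0.7584j + 0.5958k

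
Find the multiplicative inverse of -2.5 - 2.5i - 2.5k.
-0.1333 + 0.1333i + 0.1333k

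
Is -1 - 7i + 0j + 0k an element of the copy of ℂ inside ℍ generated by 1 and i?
Yes. The quaternion -1 - 7i has j- and k-coefficients y = z = 0, so it lies in the complex subalgebra spanned by 1 and i.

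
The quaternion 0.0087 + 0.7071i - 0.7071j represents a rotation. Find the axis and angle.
axis = (√2/2, -√2/2, 0), θ = 179°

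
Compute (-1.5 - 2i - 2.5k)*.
-1.5 + 2i + 2.5k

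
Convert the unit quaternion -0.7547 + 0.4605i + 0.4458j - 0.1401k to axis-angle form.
axis = (0.7019, 0.6795, -0.2135), θ = 278°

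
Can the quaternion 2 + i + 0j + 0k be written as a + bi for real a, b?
Yes. The quaternion 2 + i has j- and k-coefficients y = z = 0, so it lies in the complex subalgebra spanned by 1 and i.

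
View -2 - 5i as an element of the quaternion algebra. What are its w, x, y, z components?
-2 - 5i + 0j + 0k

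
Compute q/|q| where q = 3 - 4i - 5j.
0.4243 - 0.5657i - 0.7071j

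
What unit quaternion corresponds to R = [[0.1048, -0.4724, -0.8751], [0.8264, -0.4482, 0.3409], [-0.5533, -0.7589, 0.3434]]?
0.5 - 0.5499i - 0.1609j + 0.6494k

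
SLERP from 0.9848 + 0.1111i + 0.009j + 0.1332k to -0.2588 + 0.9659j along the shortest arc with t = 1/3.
0.8979 + 0.0884i - 0.4179j + 0.106k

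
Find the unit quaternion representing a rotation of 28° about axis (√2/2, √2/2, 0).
0.9703 + 0.1711i + 0.1711j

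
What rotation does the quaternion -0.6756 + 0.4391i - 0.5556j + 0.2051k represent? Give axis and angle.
axis = (0.5956, -0.7536, 0.2782), θ = 265°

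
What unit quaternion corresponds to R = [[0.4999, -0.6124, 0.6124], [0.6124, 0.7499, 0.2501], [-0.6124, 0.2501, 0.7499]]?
0.866 + 0.3536j + 0.3536k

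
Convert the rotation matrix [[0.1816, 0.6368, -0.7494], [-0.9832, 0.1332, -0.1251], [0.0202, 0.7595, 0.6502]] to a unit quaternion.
0.7009 + 0.3155i - 0.2745j - 0.5778k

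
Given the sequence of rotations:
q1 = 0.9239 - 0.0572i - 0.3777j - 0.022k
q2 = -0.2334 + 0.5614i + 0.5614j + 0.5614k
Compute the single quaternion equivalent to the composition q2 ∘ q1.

q2 · q1 = 0.0409 + 0.7317i + 0.5871j + 0.3439k
0.0409 + 0.7317i + 0.5871j + 0.3439k


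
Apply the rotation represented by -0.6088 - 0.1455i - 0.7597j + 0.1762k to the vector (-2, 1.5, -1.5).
(-0.224, 1.998, 2.112)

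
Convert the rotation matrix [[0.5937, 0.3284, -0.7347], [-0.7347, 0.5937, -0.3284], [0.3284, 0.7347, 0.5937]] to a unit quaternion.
0.8338 + 0.3187i - 0.3187j - 0.3187k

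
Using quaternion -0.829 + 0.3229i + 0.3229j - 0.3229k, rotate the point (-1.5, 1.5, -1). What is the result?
(-0.621, -0.568, -2.189)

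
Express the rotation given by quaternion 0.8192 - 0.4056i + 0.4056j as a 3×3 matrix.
[[0.671, -0.329, 0.6645], [-0.329, 0.671, 0.6645], [-0.6645, -0.6645, 0.342]]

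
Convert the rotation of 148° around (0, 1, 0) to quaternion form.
0.2756 + 0.9613j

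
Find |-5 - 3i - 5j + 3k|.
√68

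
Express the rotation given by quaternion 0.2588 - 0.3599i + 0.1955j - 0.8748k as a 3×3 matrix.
[[-0.607, 0.3121, 0.7309], [-0.5935, -0.7896, -0.1558], [0.5285, -0.5283, 0.6645]]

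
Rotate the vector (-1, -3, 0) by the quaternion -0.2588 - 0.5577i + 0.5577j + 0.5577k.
(1.244, 1.643, -2.399)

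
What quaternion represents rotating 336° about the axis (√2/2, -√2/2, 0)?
-0.9781 + 0.147i - 0.147j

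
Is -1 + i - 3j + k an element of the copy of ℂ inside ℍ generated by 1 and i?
No. The quaternion -1 + i - 3j + k has j-coefficient y = -3 and k-coefficient z = 1, not both zero, so it does not lie in the complex subalgebra spanned by 1 and i.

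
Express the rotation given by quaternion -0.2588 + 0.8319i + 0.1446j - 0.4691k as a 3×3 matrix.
[[0.5181, -0.0022, -0.8553], [0.4834, -0.8242, 0.2949], [-0.7056, -0.5663, -0.4259]]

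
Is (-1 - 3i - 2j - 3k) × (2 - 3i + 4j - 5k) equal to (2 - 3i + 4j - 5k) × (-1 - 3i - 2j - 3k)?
No: pq = -18 + 19i - 14j - 19k ≠ -18 - 25i - 2j + 17k = qp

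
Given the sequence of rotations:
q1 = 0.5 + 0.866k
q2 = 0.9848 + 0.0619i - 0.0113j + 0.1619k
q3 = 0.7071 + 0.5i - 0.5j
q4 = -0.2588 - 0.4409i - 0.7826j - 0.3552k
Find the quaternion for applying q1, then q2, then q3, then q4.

q2 · q1 = 0.3522 + 0.0212i - 0.0593j + 0.9338k
q3 · q2 · q1 = 0.2088 - 0.2758i - 0.6849j + 0.6412k
q4 · q3 · q2 · q1 = -0.4839 - 0.7658i + 0.3945j - 0.154k
-0.4839 - 0.7658i + 0.3945j - 0.154k


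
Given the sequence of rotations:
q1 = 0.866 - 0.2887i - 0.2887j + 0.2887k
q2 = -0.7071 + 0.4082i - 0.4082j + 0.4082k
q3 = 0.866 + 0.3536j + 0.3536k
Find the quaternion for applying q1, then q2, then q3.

q2 · q1 = -0.7302 + 0.5576i - 0.3851j - 0.0863k
q3 · q2 · q1 = -0.4657 + 0.5885i - 0.3945j - 0.5301k
-0.4657 + 0.5885i - 0.3945j - 0.5301k


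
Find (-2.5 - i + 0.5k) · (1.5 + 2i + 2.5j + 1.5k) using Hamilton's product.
-2.5 - 7.75i - 3.75j - 5.5k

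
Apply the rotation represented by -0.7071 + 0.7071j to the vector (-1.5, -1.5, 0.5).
(-0.5, -1.5, -1.5)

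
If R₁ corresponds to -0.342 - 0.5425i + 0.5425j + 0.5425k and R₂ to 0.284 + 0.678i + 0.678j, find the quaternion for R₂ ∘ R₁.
-0.0971 - 0.0181i - 0.4456j + 0.8897k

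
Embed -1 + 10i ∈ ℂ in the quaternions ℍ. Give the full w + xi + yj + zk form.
-1 + 10i + 0j + 0k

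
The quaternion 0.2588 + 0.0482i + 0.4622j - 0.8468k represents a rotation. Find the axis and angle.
axis = (0.0499, 0.4785, -0.8767), θ = 5π/6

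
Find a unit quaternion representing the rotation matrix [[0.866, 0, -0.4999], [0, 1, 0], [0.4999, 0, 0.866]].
0.9659 - 0.2588j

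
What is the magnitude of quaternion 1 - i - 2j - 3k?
√15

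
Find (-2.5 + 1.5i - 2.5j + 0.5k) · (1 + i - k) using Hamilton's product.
-3.5 + 1.5i - 0.5j + 5.5k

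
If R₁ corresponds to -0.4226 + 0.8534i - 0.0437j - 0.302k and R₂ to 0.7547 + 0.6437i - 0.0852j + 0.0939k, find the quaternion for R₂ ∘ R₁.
-0.8436 + 0.4019i + 0.2776j - 0.223k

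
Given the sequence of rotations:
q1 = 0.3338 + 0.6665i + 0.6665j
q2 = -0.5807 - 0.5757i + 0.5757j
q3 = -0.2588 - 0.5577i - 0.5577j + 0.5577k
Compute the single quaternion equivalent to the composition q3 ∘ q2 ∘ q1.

q2 · q1 = -0.1938 - 0.5792i - 0.1949j - 0.7674k
q3 · q2 · q1 = 0.0464 + 0.7947i - 0.5925j - 0.1238k
0.0464 + 0.7947i - 0.5925j - 0.1238k


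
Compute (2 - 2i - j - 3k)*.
2 + 2i + j + 3k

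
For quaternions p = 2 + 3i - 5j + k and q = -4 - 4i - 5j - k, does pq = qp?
No: pq = -20 - 10i + 9j - 41k ≠ -20 - 30i + 11j + 29k = qp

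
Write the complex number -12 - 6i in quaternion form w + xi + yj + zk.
-12 - 6i + 0j + 0k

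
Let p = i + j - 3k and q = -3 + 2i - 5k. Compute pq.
-17 - 8i - 4j + 7k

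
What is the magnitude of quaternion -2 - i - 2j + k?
√10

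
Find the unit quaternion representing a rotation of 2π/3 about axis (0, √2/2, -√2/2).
0.5 + 0.6124j - 0.6124k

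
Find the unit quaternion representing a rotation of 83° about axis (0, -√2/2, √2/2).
0.749 - 0.4685j + 0.4685k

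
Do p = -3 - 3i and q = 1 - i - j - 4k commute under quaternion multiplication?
No: pq = -6 - 9j + 15k ≠ -6 + 15j + 9k = qp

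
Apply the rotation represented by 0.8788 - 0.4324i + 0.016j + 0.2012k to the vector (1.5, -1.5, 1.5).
(1.71, 0.842, 1.765)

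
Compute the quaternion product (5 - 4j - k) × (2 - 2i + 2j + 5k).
23 - 28i + 4j + 15k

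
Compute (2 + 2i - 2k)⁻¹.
0.1667 - 0.1667i + 0.1667k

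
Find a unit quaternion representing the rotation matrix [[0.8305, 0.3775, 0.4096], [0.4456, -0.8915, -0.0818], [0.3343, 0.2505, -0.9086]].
0.0872 + 0.9527i + 0.216j + 0.1952k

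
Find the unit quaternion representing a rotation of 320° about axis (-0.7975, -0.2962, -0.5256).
-0.9397 - 0.2728i - 0.1013j - 0.1798k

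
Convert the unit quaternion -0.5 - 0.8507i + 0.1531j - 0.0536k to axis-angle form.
axis = (-0.9823, 0.1768, -0.0619), θ = 4π/3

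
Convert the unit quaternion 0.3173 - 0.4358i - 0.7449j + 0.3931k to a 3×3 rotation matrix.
[[-0.4188, 0.3998, -0.8153], [0.8987, 0.3111, -0.3091], [0.1301, -0.8622, -0.4896]]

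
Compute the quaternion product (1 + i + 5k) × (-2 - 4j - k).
3 + 18i - 3j - 15k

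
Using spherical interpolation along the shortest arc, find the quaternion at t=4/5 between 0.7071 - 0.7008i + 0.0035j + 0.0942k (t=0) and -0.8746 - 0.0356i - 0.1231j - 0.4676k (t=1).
0.895 - 0.1293i + 0.1042j + 0.414k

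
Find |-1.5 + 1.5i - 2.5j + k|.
3.428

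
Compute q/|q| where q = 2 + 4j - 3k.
0.3714 + 0.7428j - 0.5571k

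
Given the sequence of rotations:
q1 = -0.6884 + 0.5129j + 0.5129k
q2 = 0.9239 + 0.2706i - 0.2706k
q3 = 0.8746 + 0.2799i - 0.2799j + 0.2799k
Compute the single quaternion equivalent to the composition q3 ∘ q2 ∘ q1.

q2 · q1 = -0.4972 - 0.0475i + 0.3351j + 0.7989k
q3 · q2 · q1 = -0.5514 - 0.4981i + 0.1953j + 0.6401k
-0.5514 - 0.4981i + 0.1953j + 0.6401k


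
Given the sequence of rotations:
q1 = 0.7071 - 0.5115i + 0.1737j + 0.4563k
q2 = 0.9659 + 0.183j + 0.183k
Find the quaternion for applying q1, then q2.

q2 · q1 = 0.5677 - 0.4423i + 0.2036j + 0.6637k
0.5677 - 0.4423i + 0.2036j + 0.6637k


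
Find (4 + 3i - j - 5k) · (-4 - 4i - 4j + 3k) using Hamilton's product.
7 - 51i - j + 16k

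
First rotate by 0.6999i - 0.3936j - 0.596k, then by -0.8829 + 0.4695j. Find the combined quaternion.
0.1848 - 0.8978i + 0.3475j + 0.1976k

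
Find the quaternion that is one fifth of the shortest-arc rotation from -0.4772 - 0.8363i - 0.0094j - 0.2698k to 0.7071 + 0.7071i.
-0.5298 - 0.8196i - 0.0076j - 0.2177k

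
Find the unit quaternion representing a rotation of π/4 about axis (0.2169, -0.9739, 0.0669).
0.9239 + 0.083i - 0.3727j + 0.0256k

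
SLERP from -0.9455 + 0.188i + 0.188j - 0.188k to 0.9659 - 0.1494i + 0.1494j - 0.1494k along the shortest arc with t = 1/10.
-0.9578 + 0.186i + 0.1549j - 0.1549k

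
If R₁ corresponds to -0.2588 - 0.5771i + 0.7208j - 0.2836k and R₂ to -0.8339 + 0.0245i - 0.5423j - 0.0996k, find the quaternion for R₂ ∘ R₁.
0.5926 + 0.7005i - 0.3963j - 0.033k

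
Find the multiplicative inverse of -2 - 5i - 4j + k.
-0.0435 + 0.1087i + 0.087j - 0.0217k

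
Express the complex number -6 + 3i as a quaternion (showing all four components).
-6 + 3i + 0j + 0k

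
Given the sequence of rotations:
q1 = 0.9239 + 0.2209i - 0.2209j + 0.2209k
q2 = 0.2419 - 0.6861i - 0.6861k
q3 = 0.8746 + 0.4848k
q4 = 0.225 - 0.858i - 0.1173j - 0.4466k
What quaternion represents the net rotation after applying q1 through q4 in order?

q2 · q1 = 0.5266 - 0.732i - 0.0534j - 0.4289k
q3 · q2 · q1 = 0.6685 - 0.6143i - 0.4016j - 0.1198k
q4 · q3 · q2 · q1 = -0.4773 - 0.8771i + 0.0028j - 0.053k
-0.4773 - 0.8771i + 0.0028j - 0.053k


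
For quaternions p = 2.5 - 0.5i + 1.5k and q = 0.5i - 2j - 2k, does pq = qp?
No: pq = 3.25 + 4.25i - 5.25j - 4k ≠ 3.25 - 1.75i - 4.75j - 6k = qp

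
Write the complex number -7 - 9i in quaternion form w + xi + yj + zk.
-7 - 9i + 0j + 0k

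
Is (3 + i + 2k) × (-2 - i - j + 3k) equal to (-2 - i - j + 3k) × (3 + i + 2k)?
No: pq = -11 - 3i - 8j + 4k ≠ -11 - 7i + 2j + 6k = qp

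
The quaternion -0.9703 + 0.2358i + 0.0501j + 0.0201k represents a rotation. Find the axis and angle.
axis = (0.9748, 0.2071, 0.0831), θ = 332°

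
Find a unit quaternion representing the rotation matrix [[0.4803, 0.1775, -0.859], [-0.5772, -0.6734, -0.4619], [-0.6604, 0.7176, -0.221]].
0.3827 + 0.7705i - 0.1297j - 0.493k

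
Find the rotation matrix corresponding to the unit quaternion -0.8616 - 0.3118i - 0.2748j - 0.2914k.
[[0.6791, -0.3308, 0.6553], [0.6735, 0.6357, -0.3771], [-0.2918, 0.6974, 0.6545]]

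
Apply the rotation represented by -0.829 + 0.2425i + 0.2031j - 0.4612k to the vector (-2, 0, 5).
(-3.786, -0.653, 3.773)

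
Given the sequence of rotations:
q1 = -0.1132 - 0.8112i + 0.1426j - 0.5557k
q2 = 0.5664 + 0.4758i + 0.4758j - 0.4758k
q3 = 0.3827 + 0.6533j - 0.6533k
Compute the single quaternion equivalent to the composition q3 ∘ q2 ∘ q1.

q2 · q1 = -0.0104 - 0.7099i + 0.6773j + 0.1929k
q3 · q2 · q1 = -0.3204 + 0.2968i + 0.7162j + 0.5444k
-0.3204 + 0.2968i + 0.7162j + 0.5444k


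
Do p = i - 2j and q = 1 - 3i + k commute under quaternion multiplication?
No: pq = 3 - i - 3j - 6k ≠ 3 + 3i - j + 6k = qp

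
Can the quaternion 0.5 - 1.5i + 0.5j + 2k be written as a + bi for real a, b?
No. The quaternion 0.5 - 1.5i + 0.5j + 2k has j-coefficient y = 0.5 and k-coefficient z = 2, not both zero, so it does not lie in the complex subalgebra spanned by 1 and i.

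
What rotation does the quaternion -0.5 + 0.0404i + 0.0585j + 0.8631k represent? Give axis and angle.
axis = (0.0467, 0.0676, 0.9966), θ = 4π/3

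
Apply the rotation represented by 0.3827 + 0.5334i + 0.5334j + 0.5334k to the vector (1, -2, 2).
(1.495, 1.575, -2.07)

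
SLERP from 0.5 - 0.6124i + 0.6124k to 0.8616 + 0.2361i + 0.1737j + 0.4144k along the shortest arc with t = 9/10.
0.8614 + 0.1471i + 0.1617j + 0.4584k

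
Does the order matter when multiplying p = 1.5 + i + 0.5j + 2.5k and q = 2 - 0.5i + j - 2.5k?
Yes: pq = 9.25 - 2.5i + 3.75j + 2.5k ≠ 9.25 + 5i + 1.25j = qp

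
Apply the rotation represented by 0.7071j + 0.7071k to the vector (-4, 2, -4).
(4, -4, 2)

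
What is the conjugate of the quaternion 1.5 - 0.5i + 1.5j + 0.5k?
1.5 + 0.5i - 1.5j - 0.5k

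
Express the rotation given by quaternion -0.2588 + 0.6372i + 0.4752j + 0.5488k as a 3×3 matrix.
[[-0.054, 0.8897, 0.4534], [0.3215, -0.4144, 0.8514], [0.9454, 0.1918, -0.2637]]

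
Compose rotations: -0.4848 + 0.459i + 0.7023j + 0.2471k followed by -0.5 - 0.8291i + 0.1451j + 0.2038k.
0.4707 + 0.0652i - 0.1231j - 0.8712k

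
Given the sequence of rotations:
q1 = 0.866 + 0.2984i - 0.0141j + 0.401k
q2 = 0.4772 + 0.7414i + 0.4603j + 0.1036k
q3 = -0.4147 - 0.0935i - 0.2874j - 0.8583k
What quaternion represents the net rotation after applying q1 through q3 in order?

q2 · q1 = 0.157 + 0.9705i + 0.1255j + 0.1333k
q3 · q2 · q1 = 0.1761 - 0.3477i - 0.9177j + 0.0772k
0.1761 - 0.3477i - 0.9177j + 0.0772k


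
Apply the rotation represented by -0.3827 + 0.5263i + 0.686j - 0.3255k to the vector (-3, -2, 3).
(-3.09, -3.513, -0.334)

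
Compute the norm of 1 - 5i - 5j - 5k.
√76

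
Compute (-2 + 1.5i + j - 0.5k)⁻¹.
-0.2667 - 0.2i - 0.1333j + 0.0667k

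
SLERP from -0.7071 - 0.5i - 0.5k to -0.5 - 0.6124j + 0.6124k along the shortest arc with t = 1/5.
-0.8146 - 0.4699i - 0.1839j - 0.2859k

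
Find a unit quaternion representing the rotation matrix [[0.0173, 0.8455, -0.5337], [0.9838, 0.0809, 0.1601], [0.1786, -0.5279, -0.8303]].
-0.2588 + 0.6646i + 0.6881j - 0.1336k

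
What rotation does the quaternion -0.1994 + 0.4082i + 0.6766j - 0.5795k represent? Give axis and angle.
axis = (0.4166, 0.6905, -0.5914), θ = 203°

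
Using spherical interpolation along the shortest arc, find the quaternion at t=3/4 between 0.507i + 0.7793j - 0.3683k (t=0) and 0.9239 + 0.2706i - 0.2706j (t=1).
-0.835 - 0.0587i + 0.5302j - 0.135k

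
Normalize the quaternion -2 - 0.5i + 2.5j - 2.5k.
-0.4887 - 0.1222i + 0.6108j - 0.6108k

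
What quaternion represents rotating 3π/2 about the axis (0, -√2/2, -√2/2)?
-0.7071 - 0.5j - 0.5k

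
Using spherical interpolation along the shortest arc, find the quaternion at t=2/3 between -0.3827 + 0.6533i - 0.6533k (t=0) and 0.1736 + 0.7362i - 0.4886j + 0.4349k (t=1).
-0.0348 + 0.9126i - 0.4037j + 0.0551k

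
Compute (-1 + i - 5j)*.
-1 - i + 5j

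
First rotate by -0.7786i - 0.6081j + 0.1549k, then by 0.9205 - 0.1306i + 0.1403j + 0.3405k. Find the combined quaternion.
-0.0691 - 0.4879i - 0.8046j + 0.3312k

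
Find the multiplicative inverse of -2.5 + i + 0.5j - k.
-0.2941 - 0.1176i - 0.0588j + 0.1176k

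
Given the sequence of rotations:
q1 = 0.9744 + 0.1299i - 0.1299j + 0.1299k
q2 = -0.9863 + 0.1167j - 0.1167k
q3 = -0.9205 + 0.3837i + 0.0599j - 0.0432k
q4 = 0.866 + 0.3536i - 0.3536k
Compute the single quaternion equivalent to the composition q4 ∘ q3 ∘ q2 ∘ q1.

q2 · q1 = -0.9307 - 0.1281i + 0.2267j - 0.257k
q3 · q2 · q1 = 0.8812 - 0.2448i - 0.1603j + 0.3714k
q4 · q3 · q2 · q1 = 0.981 + 0.0429i - 0.1836j - 0.0466k
0.981 + 0.0429i - 0.1836j - 0.0466k


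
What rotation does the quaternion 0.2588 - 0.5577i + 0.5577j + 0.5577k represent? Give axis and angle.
axis = (-√3/3, √3/3, √3/3), θ = 5π/6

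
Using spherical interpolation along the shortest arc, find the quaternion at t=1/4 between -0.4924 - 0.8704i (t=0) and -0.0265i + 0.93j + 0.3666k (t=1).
-0.4517 - 0.8085i + 0.351j + 0.1384k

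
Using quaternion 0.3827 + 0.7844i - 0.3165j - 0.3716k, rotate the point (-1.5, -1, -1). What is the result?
(0.252, 2.043, 0.106)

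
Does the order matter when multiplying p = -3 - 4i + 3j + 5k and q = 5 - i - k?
Yes: pq = -14 - 20i + 6j + 31k ≠ -14 - 14i + 24j + 25k = qp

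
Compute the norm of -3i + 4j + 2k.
√29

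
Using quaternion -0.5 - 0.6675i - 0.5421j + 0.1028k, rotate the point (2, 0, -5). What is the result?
(-1.242, 5.137, 1.036)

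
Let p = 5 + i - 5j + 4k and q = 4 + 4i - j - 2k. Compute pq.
19 + 38i - 7j + 25k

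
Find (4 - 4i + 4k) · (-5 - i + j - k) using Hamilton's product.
-20 + 12i - 4j - 28k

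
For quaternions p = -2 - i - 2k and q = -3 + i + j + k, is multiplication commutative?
No: pq = 9 + 3i - 3j + 3k ≠ 9 - i - j + 5k = qp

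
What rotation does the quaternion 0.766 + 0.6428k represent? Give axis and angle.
axis = (0, 0, 1), θ = 80°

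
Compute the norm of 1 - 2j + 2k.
3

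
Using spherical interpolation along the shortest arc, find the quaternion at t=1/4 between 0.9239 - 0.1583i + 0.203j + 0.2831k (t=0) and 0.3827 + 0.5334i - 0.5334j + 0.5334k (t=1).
0.9096 + 0.0385i - 0.0005j + 0.4137k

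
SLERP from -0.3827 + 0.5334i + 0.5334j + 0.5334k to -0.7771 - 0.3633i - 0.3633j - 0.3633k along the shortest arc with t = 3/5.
0.3681 + 0.5368i + 0.5368j + 0.5368k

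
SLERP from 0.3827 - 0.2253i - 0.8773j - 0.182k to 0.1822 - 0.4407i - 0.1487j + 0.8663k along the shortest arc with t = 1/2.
0.3738 - 0.4407i - 0.6789j + 0.4528k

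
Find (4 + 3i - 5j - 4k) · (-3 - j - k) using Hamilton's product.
-21 - 8i + 14j + 5k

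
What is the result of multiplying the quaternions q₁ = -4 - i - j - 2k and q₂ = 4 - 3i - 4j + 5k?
-13 - 5i + 23j - 27k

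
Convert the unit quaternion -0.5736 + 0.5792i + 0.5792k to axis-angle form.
axis = (√2/2, 0, √2/2), θ = 250°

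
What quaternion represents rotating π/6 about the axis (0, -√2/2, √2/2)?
0.9659 - 0.183j + 0.183k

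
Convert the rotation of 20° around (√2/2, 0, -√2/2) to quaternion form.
0.9848 + 0.1228i - 0.1228k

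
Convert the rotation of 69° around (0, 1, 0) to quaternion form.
0.8241 + 0.5664j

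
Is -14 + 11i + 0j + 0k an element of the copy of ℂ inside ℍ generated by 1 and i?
Yes. The quaternion -14 + 11i has j- and k-coefficients y = z = 0, so it lies in the complex subalgebra spanned by 1 and i.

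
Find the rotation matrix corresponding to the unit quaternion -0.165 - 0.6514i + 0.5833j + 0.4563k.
[[-0.0969, -0.6093, -0.787], [-0.9105, -0.2651, 0.3174], [-0.402, 0.7473, -0.5291]]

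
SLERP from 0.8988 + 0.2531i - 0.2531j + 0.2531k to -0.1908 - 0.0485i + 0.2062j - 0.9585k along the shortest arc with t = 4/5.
0.3821 + 0.1031i - 0.2389j + 0.8868k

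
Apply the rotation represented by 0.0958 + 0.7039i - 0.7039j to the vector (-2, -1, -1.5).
(1.175, 2.175, 1.068)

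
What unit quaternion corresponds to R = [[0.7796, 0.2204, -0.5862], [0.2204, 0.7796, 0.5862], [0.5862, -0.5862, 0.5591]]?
0.8829 - 0.332i - 0.332j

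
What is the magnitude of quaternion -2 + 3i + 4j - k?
√30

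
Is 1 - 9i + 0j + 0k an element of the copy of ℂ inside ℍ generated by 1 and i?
Yes. The quaternion 1 - 9i has j- and k-coefficients y = z = 0, so it lies in the complex subalgebra spanned by 1 and i.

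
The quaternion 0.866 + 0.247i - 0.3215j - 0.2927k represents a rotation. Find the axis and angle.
axis = (0.494, -0.6429, -0.5853), θ = π/3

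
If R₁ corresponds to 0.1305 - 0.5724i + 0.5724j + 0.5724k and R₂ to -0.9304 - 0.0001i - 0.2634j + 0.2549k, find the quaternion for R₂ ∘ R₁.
-0.1166 + 0.2359i - 0.7128j - 0.6501k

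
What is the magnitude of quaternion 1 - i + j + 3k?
√12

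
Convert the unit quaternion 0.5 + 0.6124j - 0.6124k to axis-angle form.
axis = (0, √2/2, -√2/2), θ = 2π/3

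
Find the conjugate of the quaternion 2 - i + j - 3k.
2 + i - j + 3k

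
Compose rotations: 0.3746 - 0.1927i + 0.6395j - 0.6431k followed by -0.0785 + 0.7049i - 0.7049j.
0.5572 + 0.7325i + 0.1391j + 0.3654k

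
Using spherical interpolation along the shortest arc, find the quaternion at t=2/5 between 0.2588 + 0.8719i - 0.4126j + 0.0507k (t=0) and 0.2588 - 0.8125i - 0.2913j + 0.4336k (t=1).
0.0541 + 0.9736i - 0.1432j - 0.1693k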